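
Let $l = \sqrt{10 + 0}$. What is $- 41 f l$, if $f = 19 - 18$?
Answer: $- 41 \sqrt{10} \approx -129.65$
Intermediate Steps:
$f = 1$ ($f = 19 - 18 = 1$)
$l = \sqrt{10} \approx 3.1623$
$- 41 f l = \left(-41\right) 1 \sqrt{10} = - 41 \sqrt{10}$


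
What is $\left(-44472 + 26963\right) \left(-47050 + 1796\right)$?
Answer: $792352286$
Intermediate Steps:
$\left(-44472 + 26963\right) \left(-47050 + 1796\right) = \left(-17509\right) \left(-45254\right) = 792352286$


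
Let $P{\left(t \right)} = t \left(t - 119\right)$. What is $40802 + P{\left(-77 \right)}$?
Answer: $55894$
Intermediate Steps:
$P{\left(t \right)} = t \left(-119 + t\right)$
$40802 + P{\left(-77 \right)} = 40802 - 77 \left(-119 - 77\right) = 40802 - -15092 = 40802 + 15092 = 55894$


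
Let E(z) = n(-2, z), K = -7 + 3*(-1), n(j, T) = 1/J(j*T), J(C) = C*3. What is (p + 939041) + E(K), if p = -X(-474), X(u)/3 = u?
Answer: 56427781/60 ≈ 9.4046e+5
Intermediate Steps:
X(u) = 3*u
J(C) = 3*C
n(j, T) = 1/(3*T*j) (n(j, T) = 1/(3*(j*T)) = 1/(3*(T*j)) = 1/(3*T*j))
K = -10 (K = -7 - 3 = -10)
E(z) = -1/(6*z) (E(z) = (⅓)/(z*(-2)) = (⅓)*(-½)/z = -1/(6*z))
p = 1422 (p = -3*(-474) = -1*(-1422) = 1422)
(p + 939041) + E(K) = (1422 + 939041) - ⅙/(-10) = 940463 - ⅙*(-⅒) = 940463 + 1/60 = 56427781/60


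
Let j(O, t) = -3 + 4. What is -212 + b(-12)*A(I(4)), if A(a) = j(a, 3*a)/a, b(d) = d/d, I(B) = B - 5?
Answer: -213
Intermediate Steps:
I(B) = -5 + B
j(O, t) = 1
b(d) = 1
A(a) = 1/a
-212 + b(-12)*A(I(4)) = -212 + 1/(-5 + 4) = -212 + 1/(-1) = -212 + 1*(-1) = -212 - 1 = -213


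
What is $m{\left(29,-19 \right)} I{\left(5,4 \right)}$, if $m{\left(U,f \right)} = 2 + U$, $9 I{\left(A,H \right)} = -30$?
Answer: $- \frac{310}{3} \approx -103.33$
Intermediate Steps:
$I{\left(A,H \right)} = - \frac{10}{3}$ ($I{\left(A,H \right)} = \frac{1}{9} \left(-30\right) = - \frac{10}{3}$)
$m{\left(29,-19 \right)} I{\left(5,4 \right)} = \left(2 + 29\right) \left(- \frac{10}{3}\right) = 31 \left(- \frac{10}{3}\right) = - \frac{310}{3}$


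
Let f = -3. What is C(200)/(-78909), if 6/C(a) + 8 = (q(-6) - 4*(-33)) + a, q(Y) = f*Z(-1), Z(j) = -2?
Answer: -1/4339995 ≈ -2.3042e-7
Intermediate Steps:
q(Y) = 6 (q(Y) = -3*(-2) = 6)
C(a) = 6/(130 + a) (C(a) = 6/(-8 + ((6 - 4*(-33)) + a)) = 6/(-8 + ((6 + 132) + a)) = 6/(-8 + (138 + a)) = 6/(130 + a))
C(200)/(-78909) = (6/(130 + 200))/(-78909) = (6/330)*(-1/78909) = (6*(1/330))*(-1/78909) = (1/55)*(-1/78909) = -1/4339995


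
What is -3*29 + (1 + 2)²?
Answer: -78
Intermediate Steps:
-3*29 + (1 + 2)² = -87 + 3² = -87 + 9 = -78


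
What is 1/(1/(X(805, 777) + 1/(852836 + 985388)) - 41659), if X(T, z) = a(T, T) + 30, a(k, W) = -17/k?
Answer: -44361860597/1848069270840103 ≈ -2.4004e-5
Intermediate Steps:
X(T, z) = 30 - 17/T (X(T, z) = -17/T + 30 = 30 - 17/T)
1/(1/(X(805, 777) + 1/(852836 + 985388)) - 41659) = 1/(1/((30 - 17/805) + 1/(852836 + 985388)) - 41659) = 1/(1/((30 - 17*1/805) + 1/1838224) - 41659) = 1/(1/((30 - 17/805) + 1/1838224) - 41659) = 1/(1/(24133/805 + 1/1838224) - 41659) = 1/(1/(44361860597/1479770320) - 41659) = 1/(1479770320/44361860597 - 41659) = 1/(-1848069270840103/44361860597) = -44361860597/1848069270840103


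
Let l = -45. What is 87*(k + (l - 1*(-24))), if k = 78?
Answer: 4959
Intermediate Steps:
87*(k + (l - 1*(-24))) = 87*(78 + (-45 - 1*(-24))) = 87*(78 + (-45 + 24)) = 87*(78 - 21) = 87*57 = 4959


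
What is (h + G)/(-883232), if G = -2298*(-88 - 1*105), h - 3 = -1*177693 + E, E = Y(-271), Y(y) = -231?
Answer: -265593/883232 ≈ -0.30071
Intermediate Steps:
E = -231
h = -177921 (h = 3 + (-1*177693 - 231) = 3 + (-177693 - 231) = 3 - 177924 = -177921)
G = 443514 (G = -2298*(-88 - 105) = -2298*(-193) = 443514)
(h + G)/(-883232) = (-177921 + 443514)/(-883232) = 265593*(-1/883232) = -265593/883232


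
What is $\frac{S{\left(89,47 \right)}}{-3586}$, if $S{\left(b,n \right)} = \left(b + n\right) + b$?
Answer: $- \frac{225}{3586} \approx -0.062744$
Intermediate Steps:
$S{\left(b,n \right)} = n + 2 b$
$\frac{S{\left(89,47 \right)}}{-3586} = \frac{47 + 2 \cdot 89}{-3586} = \left(47 + 178\right) \left(- \frac{1}{3586}\right) = 225 \left(- \frac{1}{3586}\right) = - \frac{225}{3586}$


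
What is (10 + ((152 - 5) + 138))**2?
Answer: 87025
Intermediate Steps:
(10 + ((152 - 5) + 138))**2 = (10 + (147 + 138))**2 = (10 + 285)**2 = 295**2 = 87025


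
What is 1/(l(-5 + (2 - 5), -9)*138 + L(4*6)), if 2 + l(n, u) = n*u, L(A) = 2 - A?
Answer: 1/9638 ≈ 0.00010376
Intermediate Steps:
l(n, u) = -2 + n*u
1/(l(-5 + (2 - 5), -9)*138 + L(4*6)) = 1/((-2 + (-5 + (2 - 5))*(-9))*138 + (2 - 4*6)) = 1/((-2 + (-5 - 3)*(-9))*138 + (2 - 1*24)) = 1/((-2 - 8*(-9))*138 + (2 - 24)) = 1/((-2 + 72)*138 - 22) = 1/(70*138 - 22) = 1/(9660 - 22) = 1/9638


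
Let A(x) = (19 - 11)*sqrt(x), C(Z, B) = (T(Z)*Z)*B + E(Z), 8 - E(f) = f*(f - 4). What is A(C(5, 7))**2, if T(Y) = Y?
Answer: 11392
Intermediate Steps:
E(f) = 8 - f*(-4 + f) (E(f) = 8 - f*(f - 4) = 8 - f*(-4 + f))
C(Z, B) = 8 - Z**2 + 4*Z + B*Z**2 (C(Z, B) = (Z*Z)*B + (8 - Z**2 + 4*Z) = Z**2*B + (8 - Z**2 + 4*Z) = B*Z**2 + (8 - Z**2 + 4*Z) = 8 - Z**2 + 4*Z + B*Z**2)
A(x) = 8*sqrt(x)
A(C(5, 7))**2 = (8*sqrt(8 - 1*5**2 + 4*5 + 7*5**2))**2 = (8*sqrt(8 - 1*25 + 20 + 7*25))**2 = (8*sqrt(8 - 25 + 20 + 175))**2 = (8*sqrt(178))**2 = 11392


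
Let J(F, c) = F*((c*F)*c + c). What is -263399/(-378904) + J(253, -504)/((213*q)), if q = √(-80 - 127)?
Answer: 263399/378904 - 78546776*I*√23/71 ≈ 0.69516 - 5.3056e+6*I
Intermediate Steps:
J(F, c) = F*(c + F*c²) (J(F, c) = F*((F*c)*c + c) = F*(F*c² + c) = F*(c + F*c²))
q = 3*I*√23 (q = √(-207) = 3*I*√23 ≈ 14.387*I)
-263399/(-378904) + J(253, -504)/((213*q)) = -263399/(-378904) + (253*(-504)*(1 + 253*(-504)))/((213*(3*I*√23))) = -263399*(-1/378904) + (253*(-504)*(1 - 127512))/((639*I*√23)) = 263399/378904 + (253*(-504)*(-127511))*(-I*√23/14697) = 263399/378904 + 16259182632*(-I*√23/14697) = 263399/378904 - 78546776*I*√23/71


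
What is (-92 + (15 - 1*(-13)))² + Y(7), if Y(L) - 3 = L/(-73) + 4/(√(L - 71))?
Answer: 299220/73 - I/2 ≈ 4098.9 - 0.5*I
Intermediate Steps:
Y(L) = 3 + 4/√(-71 + L) - L/73 (Y(L) = 3 + (L/(-73) + 4/(√(L - 71))) = 3 + (L*(-1/73) + 4/(√(-71 + L))) = 3 + (-L/73 + 4/√(-71 + L)) = 3 + (4/√(-71 + L) - L/73) = 3 + 4/√(-71 + L) - L/73)
(-92 + (15 - 1*(-13)))² + Y(7) = (-92 + (15 - 1*(-13)))² + (3 + 4/√(-71 + 7) - 1/73*7) = (-92 + (15 + 13))² + (3 + 4/√(-64) - 7/73) = (-92 + 28)² + (3 + 4*(-I/8) - 7/73) = (-64)² + (3 - I/2 - 7/73) = 4096 + (212/73 - I/2) = 299220/73 - I/2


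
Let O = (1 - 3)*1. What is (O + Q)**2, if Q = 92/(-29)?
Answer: 22500/841 ≈ 26.754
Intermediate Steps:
Q = -92/29 (Q = 92*(-1/29) = -92/29 ≈ -3.1724)
O = -2 (O = -2*1 = -2)
(O + Q)**2 = (-2 - 92/29)**2 = (-150/29)**2 = 22500/841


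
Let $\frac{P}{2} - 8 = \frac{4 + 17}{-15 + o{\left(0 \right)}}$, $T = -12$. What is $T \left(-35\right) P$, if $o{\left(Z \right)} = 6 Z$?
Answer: $5544$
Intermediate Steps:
$P = \frac{66}{5}$ ($P = 16 + 2 \frac{4 + 17}{-15 + 6 \cdot 0} = 16 + 2 \frac{21}{-15 + 0} = 16 + 2 \frac{21}{-15} = 16 + 2 \cdot 21 \left(- \frac{1}{15}\right) = 16 + 2 \left(- \frac{7}{5}\right) = 16 - \frac{14}{5} = \frac{66}{5} \approx 13.2$)
$T \left(-35\right) P = \left(-12\right) \left(-35\right) \frac{66}{5} = 420 \cdot \frac{66}{5} = 5544$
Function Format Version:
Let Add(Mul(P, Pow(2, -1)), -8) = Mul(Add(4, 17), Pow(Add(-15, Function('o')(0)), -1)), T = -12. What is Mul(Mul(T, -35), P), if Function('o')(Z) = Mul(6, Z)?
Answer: 5544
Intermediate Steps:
P = Rational(66, 5) (P = Add(16, Mul(2, Mul(Add(4, 17), Pow(Add(-15, Mul(6, 0)), -1)))) = Add(16, Mul(2, Mul(21, Pow(Add(-15, 0), -1)))) = Add(16, Mul(2, Mul(21, Pow(-15, -1)))) = Add(16, Mul(2, Mul(21, Rational(-1, 15)))) = Add(16, Mul(2, Rational(-7, 5))) = Add(16, Rational(-14, 5)) = Rational(66, 5) ≈ 13.200)
Mul(Mul(T, -35), P) = Mul(Mul(-12, -35), Rational(66, 5)) = Mul(420, Rational(66, 5)) = 5544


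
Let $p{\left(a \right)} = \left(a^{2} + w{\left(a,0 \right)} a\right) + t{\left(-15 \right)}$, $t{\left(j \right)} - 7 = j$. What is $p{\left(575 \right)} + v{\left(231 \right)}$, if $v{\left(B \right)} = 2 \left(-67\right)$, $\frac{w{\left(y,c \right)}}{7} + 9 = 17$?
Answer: $362683$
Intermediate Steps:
$t{\left(j \right)} = 7 + j$
$w{\left(y,c \right)} = 56$ ($w{\left(y,c \right)} = -63 + 7 \cdot 17 = -63 + 119 = 56$)
$v{\left(B \right)} = -134$
$p{\left(a \right)} = -8 + a^{2} + 56 a$ ($p{\left(a \right)} = \left(a^{2} + 56 a\right) + \left(7 - 15\right) = \left(a^{2} + 56 a\right) - 8 = -8 + a^{2} + 56 a$)
$p{\left(575 \right)} + v{\left(231 \right)} = \left(-8 + 575^{2} + 56 \cdot 575\right) - 134 = \left(-8 + 330625 + 32200\right) - 134 = 362817 - 134 = 362683$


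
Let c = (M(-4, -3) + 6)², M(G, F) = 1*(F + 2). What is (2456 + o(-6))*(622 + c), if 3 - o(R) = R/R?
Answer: 1590326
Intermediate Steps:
M(G, F) = 2 + F (M(G, F) = 1*(2 + F) = 2 + F)
c = 25 (c = ((2 - 3) + 6)² = (-1 + 6)² = 5² = 25)
o(R) = 2 (o(R) = 3 - R/R = 3 - 1*1 = 3 - 1 = 2)
(2456 + o(-6))*(622 + c) = (2456 + 2)*(622 + 25) = 2458*647 = 1590326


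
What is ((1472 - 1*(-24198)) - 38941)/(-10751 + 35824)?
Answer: -13271/25073 ≈ -0.52929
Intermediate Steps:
((1472 - 1*(-24198)) - 38941)/(-10751 + 35824) = ((1472 + 24198) - 38941)/25073 = (25670 - 38941)*(1/25073) = -13271*1/25073 = -13271/25073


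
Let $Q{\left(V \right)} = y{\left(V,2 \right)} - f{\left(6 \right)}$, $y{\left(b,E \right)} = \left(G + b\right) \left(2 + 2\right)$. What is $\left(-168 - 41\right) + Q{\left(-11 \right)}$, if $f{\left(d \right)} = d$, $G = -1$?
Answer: $-263$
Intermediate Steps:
$y{\left(b,E \right)} = -4 + 4 b$ ($y{\left(b,E \right)} = \left(-1 + b\right) \left(2 + 2\right) = \left(-1 + b\right) 4 = -4 + 4 b$)
$Q{\left(V \right)} = -10 + 4 V$ ($Q{\left(V \right)} = \left(-4 + 4 V\right) - 6 = -10 + 4 V$)
$\left(-168 - 41\right) + Q{\left(-11 \right)} = \left(-168 - 41\right) + \left(-10 + 4 \left(-11\right)\right) = \left(-168 - 41\right) - 54 = -209 - 54 = -263$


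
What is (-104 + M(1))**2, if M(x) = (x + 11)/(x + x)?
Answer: 9604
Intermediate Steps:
M(x) = (11 + x)/(2*x) (M(x) = (11 + x)/((2*x)) = (11 + x)*(1/(2*x)) = (11 + x)/(2*x))
(-104 + M(1))**2 = (-104 + (1/2)*(11 + 1)/1)**2 = (-104 + (1/2)*1*12)**2 = (-104 + 6)**2 = (-98)**2 = 9604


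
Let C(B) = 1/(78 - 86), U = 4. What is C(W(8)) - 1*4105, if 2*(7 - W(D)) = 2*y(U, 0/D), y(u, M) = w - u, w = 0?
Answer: -32841/8 ≈ -4105.1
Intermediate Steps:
y(u, M) = -u (y(u, M) = 0 - u = -u)
W(D) = 11 (W(D) = 7 - (-1)*4 = 7 - (-4) = 7 - 1/2*(-8) = 7 + 4 = 11)
C(B) = -1/8 (C(B) = 1/(-8) = -1/8)
C(W(8)) - 1*4105 = -1/8 - 1*4105 = -1/8 - 4105 = -32841/8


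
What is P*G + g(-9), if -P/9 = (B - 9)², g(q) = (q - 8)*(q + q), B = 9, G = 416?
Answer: 306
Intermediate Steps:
g(q) = 2*q*(-8 + q) (g(q) = (-8 + q)*(2*q) = 2*q*(-8 + q))
P = 0 (P = -9*(9 - 9)² = -9*0² = -9*0 = 0)
P*G + g(-9) = 0*416 + 2*(-9)*(-8 - 9) = 0 + 2*(-9)*(-17) = 0 + 306 = 306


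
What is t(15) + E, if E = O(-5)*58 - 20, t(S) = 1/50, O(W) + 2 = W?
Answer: -21299/50 ≈ -425.98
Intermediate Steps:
O(W) = -2 + W
t(S) = 1/50
E = -426 (E = (-2 - 5)*58 - 20 = -7*58 - 20 = -406 - 20 = -426)
t(15) + E = 1/50 - 426 = -21299/50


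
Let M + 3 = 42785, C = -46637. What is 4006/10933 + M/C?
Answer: -280907784/509882321 ≈ -0.55093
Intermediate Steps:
M = 42782 (M = -3 + 42785 = 42782)
4006/10933 + M/C = 4006/10933 + 42782/(-46637) = 4006*(1/10933) + 42782*(-1/46637) = 4006/10933 - 42782/46637 = -280907784/509882321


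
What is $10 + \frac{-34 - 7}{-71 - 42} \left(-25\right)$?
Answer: $\frac{105}{113} \approx 0.9292$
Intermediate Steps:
$10 + \frac{-34 - 7}{-71 - 42} \left(-25\right) = 10 + - \frac{41}{-113} \left(-25\right) = 10 + \left(-41\right) \left(- \frac{1}{113}\right) \left(-25\right) = 10 + \frac{41}{113} \left(-25\right) = 10 - \frac{1025}{113} = \frac{105}{113}$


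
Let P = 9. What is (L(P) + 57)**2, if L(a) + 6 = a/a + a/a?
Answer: 2809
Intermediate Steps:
L(a) = -4 (L(a) = -6 + (a/a + a/a) = -6 + (1 + 1) = -6 + 2 = -4)
(L(P) + 57)**2 = (-4 + 57)**2 = 53**2 = 2809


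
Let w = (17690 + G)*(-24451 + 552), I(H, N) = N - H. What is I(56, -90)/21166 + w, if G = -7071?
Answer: -2685790579496/10583 ≈ -2.5378e+8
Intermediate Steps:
w = -253783481 (w = (17690 - 7071)*(-24451 + 552) = 10619*(-23899) = -253783481)
I(56, -90)/21166 + w = (-90 - 1*56)/21166 - 253783481 = (-90 - 56)*(1/21166) - 253783481 = -146*1/21166 - 253783481 = -73/10583 - 253783481 = -2685790579496/10583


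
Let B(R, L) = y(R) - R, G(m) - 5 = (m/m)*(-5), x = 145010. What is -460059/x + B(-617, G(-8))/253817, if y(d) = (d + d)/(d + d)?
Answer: -116681179023/36806003170 ≈ -3.1702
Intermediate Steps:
y(d) = 1 (y(d) = (2*d)/((2*d)) = (2*d)*(1/(2*d)) = 1)
G(m) = 0 (G(m) = 5 + (m/m)*(-5) = 5 + 1*(-5) = 5 - 5 = 0)
B(R, L) = 1 - R
-460059/x + B(-617, G(-8))/253817 = -460059/145010 + (1 - 1*(-617))/253817 = -460059*1/145010 + (1 + 617)*(1/253817) = -460059/145010 + 618*(1/253817) = -460059/145010 + 618/253817 = -116681179023/36806003170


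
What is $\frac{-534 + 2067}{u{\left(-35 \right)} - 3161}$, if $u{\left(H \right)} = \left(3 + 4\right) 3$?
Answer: $- \frac{1533}{3140} \approx -0.48822$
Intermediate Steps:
$u{\left(H \right)} = 21$ ($u{\left(H \right)} = 7 \cdot 3 = 21$)
$\frac{-534 + 2067}{u{\left(-35 \right)} - 3161} = \frac{-534 + 2067}{21 - 3161} = \frac{1533}{-3140} = 1533 \left(- \frac{1}{3140}\right) = - \frac{1533}{3140}$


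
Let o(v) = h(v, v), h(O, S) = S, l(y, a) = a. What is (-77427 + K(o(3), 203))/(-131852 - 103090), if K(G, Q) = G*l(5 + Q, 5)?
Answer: 12902/39157 ≈ 0.32949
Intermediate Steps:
o(v) = v
K(G, Q) = 5*G (K(G, Q) = G*5 = 5*G)
(-77427 + K(o(3), 203))/(-131852 - 103090) = (-77427 + 5*3)/(-131852 - 103090) = (-77427 + 15)/(-234942) = -77412*(-1/234942) = 12902/39157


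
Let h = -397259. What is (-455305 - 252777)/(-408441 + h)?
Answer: 354041/402850 ≈ 0.87884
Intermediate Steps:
(-455305 - 252777)/(-408441 + h) = (-455305 - 252777)/(-408441 - 397259) = -708082/(-805700) = -708082*(-1/805700) = 354041/402850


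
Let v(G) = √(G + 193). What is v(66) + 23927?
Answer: 23927 + √259 ≈ 23943.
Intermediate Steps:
v(G) = √(193 + G)
v(66) + 23927 = √(193 + 66) + 23927 = √259 + 23927 = 23927 + √259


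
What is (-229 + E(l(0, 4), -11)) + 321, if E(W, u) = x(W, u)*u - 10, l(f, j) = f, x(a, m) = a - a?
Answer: 82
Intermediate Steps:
x(a, m) = 0
E(W, u) = -10 (E(W, u) = 0*u - 10 = 0 - 10 = -10)
(-229 + E(l(0, 4), -11)) + 321 = (-229 - 10) + 321 = -239 + 321 = 82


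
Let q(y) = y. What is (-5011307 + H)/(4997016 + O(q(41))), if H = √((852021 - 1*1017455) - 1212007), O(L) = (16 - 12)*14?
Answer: -5011307/4997072 + 3*I*√153049/4997072 ≈ -1.0028 + 0.00023487*I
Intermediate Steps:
O(L) = 56 (O(L) = 4*14 = 56)
H = 3*I*√153049 (H = √((852021 - 1017455) - 1212007) = √(-165434 - 1212007) = √(-1377441) = 3*I*√153049 ≈ 1173.6*I)
(-5011307 + H)/(4997016 + O(q(41))) = (-5011307 + 3*I*√153049)/(4997016 + 56) = (-5011307 + 3*I*√153049)/4997072 = (-5011307 + 3*I*√153049)*(1/4997072) = -5011307/4997072 + 3*I*√153049/4997072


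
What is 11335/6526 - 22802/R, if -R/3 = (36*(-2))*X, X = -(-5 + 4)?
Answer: -36589373/352404 ≈ -103.83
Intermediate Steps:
X = 1 (X = -1*(-1) = 1)
R = 216 (R = -3*36*(-2) = -(-216) = -3*(-72) = 216)
11335/6526 - 22802/R = 11335/6526 - 22802/216 = 11335*(1/6526) - 22802*1/216 = 11335/6526 - 11401/108 = -36589373/352404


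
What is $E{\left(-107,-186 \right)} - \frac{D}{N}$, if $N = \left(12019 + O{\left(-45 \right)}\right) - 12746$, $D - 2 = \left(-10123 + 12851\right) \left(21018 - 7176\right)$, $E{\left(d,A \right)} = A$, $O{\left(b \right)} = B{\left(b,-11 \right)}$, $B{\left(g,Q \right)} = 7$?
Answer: $\frac{18813529}{360} \approx 52260.0$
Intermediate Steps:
$O{\left(b \right)} = 7$
$D = 37760978$ ($D = 2 + \left(-10123 + 12851\right) \left(21018 - 7176\right) = 2 + 2728 \cdot 13842 = 2 + 37760976 = 37760978$)
$N = -720$ ($N = \left(12019 + 7\right) - 12746 = 12026 - 12746 = -720$)
$E{\left(-107,-186 \right)} - \frac{D}{N} = -186 - \frac{37760978}{-720} = -186 - 37760978 \left(- \frac{1}{720}\right) = -186 - - \frac{18880489}{360} = -186 + \frac{18880489}{360} = \frac{18813529}{360}$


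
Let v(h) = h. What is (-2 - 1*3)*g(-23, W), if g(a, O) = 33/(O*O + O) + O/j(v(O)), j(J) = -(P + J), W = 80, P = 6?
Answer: 85927/18576 ≈ 4.6257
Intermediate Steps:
j(J) = -6 - J (j(J) = -(6 + J) = -6 - J)
g(a, O) = 33/(O + O**2) + O/(-6 - O) (g(a, O) = 33/(O*O + O) + O/(-6 - O) = 33/(O**2 + O) + O/(-6 - O) = 33/(O + O**2) + O/(-6 - O))
(-2 - 1*3)*g(-23, W) = (-2 - 1*3)*((198 - 1*80**2 - 1*80**3 + 33*80)/(80*(1 + 80)*(6 + 80))) = (-2 - 3)*((1/80)*(198 - 1*6400 - 1*512000 + 2640)/(81*86)) = -(198 - 6400 - 512000 + 2640)/(16*81*86) = -(-515562)/(16*81*86) = -5*(-85927/92880) = 85927/18576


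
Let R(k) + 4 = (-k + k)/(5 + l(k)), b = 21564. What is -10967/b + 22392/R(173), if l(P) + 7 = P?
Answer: -120726239/21564 ≈ -5598.5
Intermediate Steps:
l(P) = -7 + P
R(k) = -4 (R(k) = -4 + (-k + k)/(5 + (-7 + k)) = -4 + 0/(-2 + k) = -4 + 0 = -4)
-10967/b + 22392/R(173) = -10967/21564 + 22392/(-4) = -10967*1/21564 + 22392*(-¼) = -10967/21564 - 5598 = -120726239/21564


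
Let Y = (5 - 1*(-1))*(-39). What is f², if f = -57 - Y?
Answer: 31329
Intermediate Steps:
Y = -234 (Y = (5 + 1)*(-39) = 6*(-39) = -234)
f = 177 (f = -57 - 1*(-234) = -57 + 234 = 177)
f² = 177² = 31329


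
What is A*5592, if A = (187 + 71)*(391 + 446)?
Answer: 1207570032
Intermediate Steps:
A = 215946 (A = 258*837 = 215946)
A*5592 = 215946*5592 = 1207570032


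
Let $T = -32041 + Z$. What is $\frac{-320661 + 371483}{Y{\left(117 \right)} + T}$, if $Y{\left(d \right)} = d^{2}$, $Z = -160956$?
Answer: $- \frac{25411}{89654} \approx -0.28343$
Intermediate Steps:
$T = -192997$ ($T = -32041 - 160956 = -192997$)
$\frac{-320661 + 371483}{Y{\left(117 \right)} + T} = \frac{-320661 + 371483}{117^{2} - 192997} = \frac{50822}{13689 - 192997} = \frac{50822}{-179308} = 50822 \left(- \frac{1}{179308}\right) = - \frac{25411}{89654}$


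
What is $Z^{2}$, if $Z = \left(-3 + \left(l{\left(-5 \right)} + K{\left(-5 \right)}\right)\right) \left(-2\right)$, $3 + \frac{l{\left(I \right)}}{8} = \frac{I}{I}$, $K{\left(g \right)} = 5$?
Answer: $784$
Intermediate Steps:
$l{\left(I \right)} = -16$ ($l{\left(I \right)} = -24 + 8 \frac{I}{I} = -24 + 8 \cdot 1 = -24 + 8 = -16$)
$Z = 28$ ($Z = \left(-3 + \left(-16 + 5\right)\right) \left(-2\right) = \left(-3 - 11\right) \left(-2\right) = \left(-14\right) \left(-2\right) = 28$)
$Z^{2} = 28^{2} = 784$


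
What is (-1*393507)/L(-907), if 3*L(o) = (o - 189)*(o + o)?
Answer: -1180521/1988144 ≈ -0.59378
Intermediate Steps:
L(o) = 2*o*(-189 + o)/3 (L(o) = ((o - 189)*(o + o))/3 = ((-189 + o)*(2*o))/3 = (2*o*(-189 + o))/3 = 2*o*(-189 + o)/3)
(-1*393507)/L(-907) = (-1*393507)/(((⅔)*(-907)*(-189 - 907))) = -393507/((⅔)*(-907)*(-1096)) = -393507/1988144/3 = -393507*3/1988144 = -1180521/1988144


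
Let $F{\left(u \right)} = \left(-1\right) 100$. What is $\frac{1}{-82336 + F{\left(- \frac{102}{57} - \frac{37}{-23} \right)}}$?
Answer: $- \frac{1}{82436} \approx -1.2131 \cdot 10^{-5}$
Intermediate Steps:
$F{\left(u \right)} = -100$
$\frac{1}{-82336 + F{\left(- \frac{102}{57} - \frac{37}{-23} \right)}} = \frac{1}{-82336 - 100} = \frac{1}{-82436} = - \frac{1}{82436}$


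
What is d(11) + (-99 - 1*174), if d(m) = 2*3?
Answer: -267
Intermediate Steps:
d(m) = 6
d(11) + (-99 - 1*174) = 6 + (-99 - 1*174) = 6 + (-99 - 174) = 6 - 273 = -267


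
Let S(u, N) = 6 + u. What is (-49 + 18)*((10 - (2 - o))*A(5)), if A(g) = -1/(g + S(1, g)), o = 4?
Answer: 31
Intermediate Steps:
A(g) = -1/(7 + g) (A(g) = -1/(g + (6 + 1)) = -1/(g + 7) = -1/(7 + g))
(-49 + 18)*((10 - (2 - o))*A(5)) = (-49 + 18)*((10 - (2 - 1*4))*(-1/(7 + 5))) = -31*(10 - (2 - 4))*(-1/12) = -31*(10 - 1*(-2))*(-1*1/12) = -31*(10 + 2)*(-1)/12 = -372*(-1)/12 = -31*(-1) = 31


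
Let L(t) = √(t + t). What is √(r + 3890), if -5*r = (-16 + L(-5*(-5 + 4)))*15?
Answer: √(3938 - 3*√10) ≈ 62.678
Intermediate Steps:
L(t) = √2*√t (L(t) = √(2*t) = √2*√t)
r = 48 - 3*√10 (r = -(-16 + √2*√(-5*(-5 + 4)))*15/5 = -(-16 + √2*√(-5*(-1)))*15/5 = -(-16 + √2*√5)*15/5 = -(-16 + √10)*15/5 = -(-240 + 15*√10)/5 = 48 - 3*√10 ≈ 38.513)
√(r + 3890) = √((48 - 3*√10) + 3890) = √(3938 - 3*√10)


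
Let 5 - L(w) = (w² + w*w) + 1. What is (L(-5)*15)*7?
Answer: -4830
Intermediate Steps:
L(w) = 4 - 2*w² (L(w) = 5 - ((w² + w*w) + 1) = 5 - ((w² + w²) + 1) = 5 - (2*w² + 1) = 5 - (1 + 2*w²) = 5 + (-1 - 2*w²) = 4 - 2*w²)
(L(-5)*15)*7 = ((4 - 2*(-5)²)*15)*7 = ((4 - 2*25)*15)*7 = ((4 - 50)*15)*7 = -46*15*7 = -690*7 = -4830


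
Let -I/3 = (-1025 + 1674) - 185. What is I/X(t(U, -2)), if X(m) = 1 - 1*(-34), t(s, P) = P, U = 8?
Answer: -1392/35 ≈ -39.771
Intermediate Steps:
I = -1392 (I = -3*((-1025 + 1674) - 185) = -3*(649 - 185) = -3*464 = -1392)
X(m) = 35 (X(m) = 1 + 34 = 35)
I/X(t(U, -2)) = -1392/35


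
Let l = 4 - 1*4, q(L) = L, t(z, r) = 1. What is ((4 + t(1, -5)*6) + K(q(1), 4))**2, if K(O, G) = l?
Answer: 100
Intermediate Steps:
l = 0 (l = 4 - 4 = 0)
K(O, G) = 0
((4 + t(1, -5)*6) + K(q(1), 4))**2 = ((4 + 1*6) + 0)**2 = ((4 + 6) + 0)**2 = (10 + 0)**2 = 10**2 = 100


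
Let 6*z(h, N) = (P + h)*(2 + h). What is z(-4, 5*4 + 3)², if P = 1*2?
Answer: 4/9 ≈ 0.44444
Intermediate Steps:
P = 2
z(h, N) = (2 + h)²/6 (z(h, N) = ((2 + h)*(2 + h))/6 = (2 + h)²/6)
z(-4, 5*4 + 3)² = (⅔ + (⅙)*(-4)² + (⅔)*(-4))² = (⅔ + (⅙)*16 - 8/3)² = (⅔ + 8/3 - 8/3)² = (⅔)² = 4/9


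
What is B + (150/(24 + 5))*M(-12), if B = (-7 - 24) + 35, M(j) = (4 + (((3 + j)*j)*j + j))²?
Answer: 255062516/29 ≈ 8.7953e+6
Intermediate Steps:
M(j) = (4 + j + j²*(3 + j))² (M(j) = (4 + ((j*(3 + j))*j + j))² = (4 + (j²*(3 + j) + j))² = (4 + (j + j²*(3 + j)))² = (4 + j + j²*(3 + j))²)
B = 4 (B = -31 + 35 = 4)
B + (150/(24 + 5))*M(-12) = 4 + (150/(24 + 5))*(4 - 12 + (-12)³ + 3*(-12)²)² = 4 + (150/29)*(4 - 12 - 1728 + 3*144)² = 4 + (150*(1/29))*(4 - 12 - 1728 + 432)² = 4 + (150/29)*(-1304)² = 4 + (150/29)*1700416 = 4 + 255062400/29 = 255062516/29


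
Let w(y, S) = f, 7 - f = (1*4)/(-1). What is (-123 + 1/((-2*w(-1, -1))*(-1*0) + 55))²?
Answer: 45751696/3025 ≈ 15125.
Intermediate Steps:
f = 11 (f = 7 - 1*4/(-1) = 7 - 4*(-1) = 7 - 1*(-4) = 7 + 4 = 11)
w(y, S) = 11
(-123 + 1/((-2*w(-1, -1))*(-1*0) + 55))² = (-123 + 1/((-2*11)*(-1*0) + 55))² = (-123 + 1/(-22*0 + 55))² = (-123 + 1/(0 + 55))² = (-123 + 1/55)² = (-6764/55)² = 45751696/3025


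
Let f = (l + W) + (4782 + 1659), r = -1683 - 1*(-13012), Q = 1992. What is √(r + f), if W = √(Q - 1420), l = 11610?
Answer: √(29380 + 2*√143) ≈ 171.48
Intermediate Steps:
W = 2*√143 (W = √(1992 - 1420) = √572 = 2*√143 ≈ 23.917)
r = 11329 (r = -1683 + 13012 = 11329)
f = 18051 + 2*√143 (f = (11610 + 2*√143) + (4782 + 1659) = (11610 + 2*√143) + 6441 = 18051 + 2*√143 ≈ 18075.)
√(r + f) = √(11329 + (18051 + 2*√143)) = √(29380 + 2*√143)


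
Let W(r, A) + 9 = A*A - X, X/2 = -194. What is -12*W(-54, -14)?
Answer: -6900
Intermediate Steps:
X = -388 (X = 2*(-194) = -388)
W(r, A) = 379 + A² (W(r, A) = -9 + (A*A - 1*(-388)) = -9 + (A² + 388) = -9 + (388 + A²) = 379 + A²)
-12*W(-54, -14) = -12*(379 + (-14)²) = -12*(379 + 196) = -12*575 = -6900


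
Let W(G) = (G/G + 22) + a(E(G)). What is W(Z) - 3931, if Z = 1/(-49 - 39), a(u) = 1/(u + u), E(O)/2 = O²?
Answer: -1972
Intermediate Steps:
E(O) = 2*O²
a(u) = 1/(2*u)
Z = -1/88 (Z = 1/(-88) = -1/88 ≈ -0.011364)
W(G) = 23 + 1/(4*G²) (W(G) = (G/G + 22) + 1/(2*((2*G²))) = (1 + 22) + (1/(2*G²))/2 = 23 + 1/(4*G²))
W(Z) - 3931 = (23 + 1/(4*(-1/88)²)) - 3931 = (23 + (¼)*7744) - 3931 = (23 + 1936) - 3931 = 1959 - 3931 = -1972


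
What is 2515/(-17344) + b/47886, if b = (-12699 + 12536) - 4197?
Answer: -98026565/415267392 ≈ -0.23606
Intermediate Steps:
b = -4360 (b = -163 - 4197 = -4360)
2515/(-17344) + b/47886 = 2515/(-17344) - 4360/47886 = 2515*(-1/17344) - 4360*1/47886 = -2515/17344 - 2180/23943 = -98026565/415267392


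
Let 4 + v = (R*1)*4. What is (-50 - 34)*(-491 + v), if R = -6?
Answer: 43596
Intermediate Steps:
v = -28 (v = -4 - 6*1*4 = -4 - 6*4 = -4 - 24 = -28)
(-50 - 34)*(-491 + v) = (-50 - 34)*(-491 - 28) = -84*(-519) = 43596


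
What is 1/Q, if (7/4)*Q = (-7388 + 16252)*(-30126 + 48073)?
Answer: 7/636328832 ≈ 1.1001e-8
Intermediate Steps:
Q = 636328832/7 (Q = 4*((-7388 + 16252)*(-30126 + 48073))/7 = 4*(8864*17947)/7 = (4/7)*159082208 = 636328832/7 ≈ 9.0904e+7)
1/Q = 1/(636328832/7) = 7/636328832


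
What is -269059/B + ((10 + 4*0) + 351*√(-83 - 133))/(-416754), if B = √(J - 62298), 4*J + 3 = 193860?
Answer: -5/208377 - 9*I*√6/1781 + 4522*I*√55335/465 ≈ -2.3995e-5 + 2287.6*I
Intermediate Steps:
J = 193857/4 (J = -¾ + (¼)*193860 = -¾ + 48465 = 193857/4 ≈ 48464.)
B = I*√55335/2 (B = √(193857/4 - 62298) = √(-55335/4) = I*√55335/2 ≈ 117.62*I)
-269059/B + ((10 + 4*0) + 351*√(-83 - 133))/(-416754) = -269059*(-2*I*√55335/55335) + ((10 + 4*0) + 351*√(-83 - 133))/(-416754) = -(-4522)*I*√55335/465 + ((10 + 0) + 351*√(-216))*(-1/416754) = 4522*I*√55335/465 + (10 + 351*(6*I*√6))*(-1/416754) = 4522*I*√55335/465 + (10 + 2106*I*√6)*(-1/416754) = 4522*I*√55335/465 + (-5/208377 - 9*I*√6/1781) = -5/208377 - 9*I*√6/1781 + 4522*I*√55335/465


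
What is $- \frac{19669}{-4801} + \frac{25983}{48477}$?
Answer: $\frac{359412832}{77579359} \approx 4.6328$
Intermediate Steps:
$- \frac{19669}{-4801} + \frac{25983}{48477} = \left(-19669\right) \left(- \frac{1}{4801}\right) + 25983 \cdot \frac{1}{48477} = \frac{19669}{4801} + \frac{8661}{16159} = \frac{359412832}{77579359}$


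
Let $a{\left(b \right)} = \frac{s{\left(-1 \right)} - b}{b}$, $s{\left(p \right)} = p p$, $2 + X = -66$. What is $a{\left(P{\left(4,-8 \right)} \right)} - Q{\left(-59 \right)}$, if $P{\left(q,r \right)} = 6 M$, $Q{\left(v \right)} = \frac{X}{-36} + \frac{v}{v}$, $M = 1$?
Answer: $- \frac{67}{18} \approx -3.7222$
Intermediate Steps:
$X = -68$ ($X = -2 - 66 = -68$)
$Q{\left(v \right)} = \frac{26}{9}$ ($Q{\left(v \right)} = - \frac{68}{-36} + \frac{v}{v} = \left(-68\right) \left(- \frac{1}{36}\right) + 1 = \frac{17}{9} + 1 = \frac{26}{9}$)
$P{\left(q,r \right)} = 6$ ($P{\left(q,r \right)} = 6 \cdot 1 = 6$)
$s{\left(p \right)} = p^{2}$
$a{\left(b \right)} = \frac{1 - b}{b}$ ($a{\left(b \right)} = \frac{\left(-1\right)^{2} - b}{b} = \frac{1 - b}{b}$)
$a{\left(P{\left(4,-8 \right)} \right)} - Q{\left(-59 \right)} = \frac{1 - 6}{6} - \frac{26}{9} = \frac{1}{6} \left(-5\right) - \frac{26}{9} = - \frac{5}{6} - \frac{26}{9} = - \frac{67}{18}$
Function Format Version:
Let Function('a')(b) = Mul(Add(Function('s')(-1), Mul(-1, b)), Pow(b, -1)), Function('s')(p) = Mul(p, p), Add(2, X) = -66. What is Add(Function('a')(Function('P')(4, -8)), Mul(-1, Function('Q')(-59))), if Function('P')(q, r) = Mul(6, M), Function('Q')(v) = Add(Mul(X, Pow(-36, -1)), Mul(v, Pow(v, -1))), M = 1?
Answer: Rational(-67, 18) ≈ -3.7222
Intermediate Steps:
X = -68 (X = Add(-2, -66) = -68)
Function('Q')(v) = Rational(26, 9) (Function('Q')(v) = Add(Mul(-68, Pow(-36, -1)), Mul(v, Pow(v, -1))) = Add(Mul(-68, Rational(-1, 36)), 1) = Add(Rational(17, 9), 1) = Rational(26, 9))
Function('P')(q, r) = 6 (Function('P')(q, r) = Mul(6, 1) = 6)
Function('s')(p) = Pow(p, 2)
Function('a')(b) = Mul(Pow(b, -1), Add(1, Mul(-1, b))) (Function('a')(b) = Mul(Add(Pow(-1, 2), Mul(-1, b)), Pow(b, -1)) = Mul(Add(1, Mul(-1, b)), Pow(b, -1)) = Mul(Pow(b, -1), Add(1, Mul(-1, b))))
Add(Function('a')(Function('P')(4, -8)), Mul(-1, Function('Q')(-59))) = Add(Mul(Pow(6, -1), Add(1, Mul(-1, 6))), Mul(-1, Rational(26, 9))) = Add(Mul(Rational(1, 6), Add(1, -6)), Rational(-26, 9)) = Add(Mul(Rational(1, 6), -5), Rational(-26, 9)) = Add(Rational(-5, 6), Rational(-26, 9)) = Rational(-67, 18)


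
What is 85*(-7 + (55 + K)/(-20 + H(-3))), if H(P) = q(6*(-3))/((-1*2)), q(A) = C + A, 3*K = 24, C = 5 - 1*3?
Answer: -4165/4 ≈ -1041.3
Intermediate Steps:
C = 2 (C = 5 - 3 = 2)
K = 8 (K = (⅓)*24 = 8)
q(A) = 2 + A
H(P) = 8 (H(P) = (2 + 6*(-3))/((-1*2)) = (2 - 18)/(-2) = -16*(-½) = 8)
85*(-7 + (55 + K)/(-20 + H(-3))) = 85*(-7 + (55 + 8)/(-20 + 8)) = 85*(-7 + 63/(-12)) = 85*(-7 + 63*(-1/12)) = 85*(-7 - 21/4) = 85*(-49/4) = -4165/4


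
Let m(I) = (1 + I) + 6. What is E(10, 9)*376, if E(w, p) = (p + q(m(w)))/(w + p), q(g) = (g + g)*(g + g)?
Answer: 438040/19 ≈ 23055.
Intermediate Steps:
m(I) = 7 + I
q(g) = 4*g² (q(g) = (2*g)*(2*g) = 4*g²)
E(w, p) = (p + 4*(7 + w)²)/(p + w) (E(w, p) = (p + 4*(7 + w)²)/(w + p) = (p + 4*(7 + w)²)/(p + w))
E(10, 9)*376 = ((9 + 4*(7 + 10)²)/(9 + 10))*376 = ((9 + 4*17²)/19)*376 = ((9 + 4*289)/19)*376 = ((9 + 1156)/19)*376 = ((1/19)*1165)*376 = (1165/19)*376 = 438040/19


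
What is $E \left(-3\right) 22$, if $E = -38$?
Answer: $2508$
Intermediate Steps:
$E \left(-3\right) 22 = \left(-38\right) \left(-3\right) 22 = 114 \cdot 22 = 2508$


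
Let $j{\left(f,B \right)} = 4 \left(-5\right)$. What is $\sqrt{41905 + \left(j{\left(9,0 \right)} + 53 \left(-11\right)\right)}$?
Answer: $\sqrt{41302} \approx 203.23$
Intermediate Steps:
$j{\left(f,B \right)} = -20$
$\sqrt{41905 + \left(j{\left(9,0 \right)} + 53 \left(-11\right)\right)} = \sqrt{41905 + \left(-20 + 53 \left(-11\right)\right)} = \sqrt{41905 - 603} = \sqrt{41302}$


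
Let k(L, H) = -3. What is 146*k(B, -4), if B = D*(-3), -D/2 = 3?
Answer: -438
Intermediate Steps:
D = -6 (D = -2*3 = -6)
B = 18 (B = -6*(-3) = 18)
146*k(B, -4) = 146*(-3) = -438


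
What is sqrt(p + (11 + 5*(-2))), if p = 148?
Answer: sqrt(149) ≈ 12.207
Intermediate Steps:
sqrt(p + (11 + 5*(-2))) = sqrt(148 + (11 + 5*(-2))) = sqrt(148 + (11 - 10)) = sqrt(148 + 1) = sqrt(149)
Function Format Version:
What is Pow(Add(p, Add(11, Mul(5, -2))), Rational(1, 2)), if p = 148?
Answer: Pow(149, Rational(1, 2)) ≈ 12.207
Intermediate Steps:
Pow(Add(p, Add(11, Mul(5, -2))), Rational(1, 2)) = Pow(Add(148, Add(11, Mul(5, -2))), Rational(1, 2)) = Pow(Add(148, Add(11, -10)), Rational(1, 2)) = Pow(Add(148, 1), Rational(1, 2)) = Pow(149, Rational(1, 2))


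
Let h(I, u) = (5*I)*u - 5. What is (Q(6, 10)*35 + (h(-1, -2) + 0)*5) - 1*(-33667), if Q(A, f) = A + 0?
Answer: 33902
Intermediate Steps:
Q(A, f) = A
h(I, u) = -5 + 5*I*u (h(I, u) = 5*I*u - 5 = -5 + 5*I*u)
(Q(6, 10)*35 + (h(-1, -2) + 0)*5) - 1*(-33667) = (6*35 + ((-5 + 5*(-1)*(-2)) + 0)*5) - 1*(-33667) = (210 + ((-5 + 10) + 0)*5) + 33667 = (210 + (5 + 0)*5) + 33667 = (210 + 5*5) + 33667 = (210 + 25) + 33667 = 235 + 33667 = 33902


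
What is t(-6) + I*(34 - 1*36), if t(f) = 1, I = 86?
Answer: -171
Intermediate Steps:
t(-6) + I*(34 - 1*36) = 1 + 86*(34 - 1*36) = 1 + 86*(34 - 36) = 1 + 86*(-2) = 1 - 172 = -171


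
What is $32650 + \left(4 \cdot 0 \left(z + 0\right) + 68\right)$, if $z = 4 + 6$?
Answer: $32718$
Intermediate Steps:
$z = 10$
$32650 + \left(4 \cdot 0 \left(z + 0\right) + 68\right) = 32650 + \left(4 \cdot 0 \left(10 + 0\right) + 68\right) = 32650 + \left(4 \cdot 0 \cdot 10 + 68\right) = 32650 + \left(4 \cdot 0 + 68\right) = 32650 + \left(0 + 68\right) = 32650 + 68 = 32718$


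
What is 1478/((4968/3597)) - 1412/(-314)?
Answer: 139696145/129996 ≈ 1074.6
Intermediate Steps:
1478/((4968/3597)) - 1412/(-314) = 1478/((4968*(1/3597))) - 1412*(-1/314) = 1478/(1656/1199) + 706/157 = 1478*(1199/1656) + 706/157 = 886061/828 + 706/157 = 139696145/129996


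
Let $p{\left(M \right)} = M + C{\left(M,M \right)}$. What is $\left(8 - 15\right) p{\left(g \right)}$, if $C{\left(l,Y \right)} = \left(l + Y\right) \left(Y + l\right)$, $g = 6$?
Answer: $-1050$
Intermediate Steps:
$C{\left(l,Y \right)} = \left(Y + l\right)^{2}$ ($C{\left(l,Y \right)} = \left(Y + l\right) \left(Y + l\right) = \left(Y + l\right)^{2}$)
$p{\left(M \right)} = M + 4 M^{2}$ ($p{\left(M \right)} = M + \left(M + M\right)^{2} = M + \left(2 M\right)^{2} = M + 4 M^{2}$)
$\left(8 - 15\right) p{\left(g \right)} = \left(8 - 15\right) 6 \left(1 + 4 \cdot 6\right) = - 7 \cdot 6 \left(1 + 24\right) = - 7 \cdot 6 \cdot 25 = \left(-7\right) 150 = -1050$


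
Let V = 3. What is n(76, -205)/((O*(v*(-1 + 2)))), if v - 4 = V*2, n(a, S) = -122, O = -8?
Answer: 61/40 ≈ 1.5250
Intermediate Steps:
v = 10 (v = 4 + 3*2 = 4 + 6 = 10)
n(76, -205)/((O*(v*(-1 + 2)))) = -122*(-1/(80*(-1 + 2))) = -122/((-80)) = -122/((-8*10)) = -122/(-80) = -122*(-1/80) = 61/40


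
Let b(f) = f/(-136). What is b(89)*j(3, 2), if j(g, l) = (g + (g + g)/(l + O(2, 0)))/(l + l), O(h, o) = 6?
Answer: -1335/2176 ≈ -0.61351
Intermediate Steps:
b(f) = -f/136 (b(f) = f*(-1/136) = -f/136)
j(g, l) = (g + 2*g/(6 + l))/(2*l) (j(g, l) = (g + (g + g)/(l + 6))/(l + l) = (g + (2*g)/(6 + l))/((2*l)) = (g + 2*g/(6 + l))*(1/(2*l)) = (g + 2*g/(6 + l))/(2*l))
b(89)*j(3, 2) = (-1/136*89)*((½)*3*(8 + 2)/(2*(6 + 2))) = -89*3*10/(272*2*8) = -89/136*15/16 = -1335/2176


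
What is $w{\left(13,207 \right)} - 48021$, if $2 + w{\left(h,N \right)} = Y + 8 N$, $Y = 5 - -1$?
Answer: $-46361$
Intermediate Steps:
$Y = 6$ ($Y = 5 + 1 = 6$)
$w{\left(h,N \right)} = 4 + 8 N$ ($w{\left(h,N \right)} = -2 + \left(6 + 8 N\right) = 4 + 8 N$)
$w{\left(13,207 \right)} - 48021 = \left(4 + 8 \cdot 207\right) - 48021 = \left(4 + 1656\right) - 48021 = 1660 - 48021 = -46361$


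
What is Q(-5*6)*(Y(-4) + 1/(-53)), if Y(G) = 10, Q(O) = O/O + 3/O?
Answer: 4761/530 ≈ 8.9830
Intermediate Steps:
Q(O) = 1 + 3/O
Q(-5*6)*(Y(-4) + 1/(-53)) = ((3 - 5*6)/((-5*6)))*(10 + 1/(-53)) = ((3 - 30)/(-30))*(10 - 1/53) = -1/30*(-27)*(529/53) = (9/10)*(529/53) = 4761/530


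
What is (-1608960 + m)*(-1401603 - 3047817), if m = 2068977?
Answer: -2046808840140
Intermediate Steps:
(-1608960 + m)*(-1401603 - 3047817) = (-1608960 + 2068977)*(-1401603 - 3047817) = 460017*(-4449420) = -2046808840140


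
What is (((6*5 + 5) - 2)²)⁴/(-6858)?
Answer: -52089208083/254 ≈ -2.0508e+8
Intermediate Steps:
(((6*5 + 5) - 2)²)⁴/(-6858) = (((30 + 5) - 2)²)⁴*(-1/6858) = ((35 - 2)²)⁴*(-1/6858) = (33²)⁴*(-1/6858) = 1089⁴*(-1/6858) = 1406408618241*(-1/6858) = -52089208083/254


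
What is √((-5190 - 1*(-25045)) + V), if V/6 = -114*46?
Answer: I*√11609 ≈ 107.75*I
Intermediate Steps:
V = -31464 (V = 6*(-114*46) = 6*(-5244) = -31464)
√((-5190 - 1*(-25045)) + V) = √((-5190 - 1*(-25045)) - 31464) = √((-5190 + 25045) - 31464) = √(19855 - 31464) = √(-11609) = I*√11609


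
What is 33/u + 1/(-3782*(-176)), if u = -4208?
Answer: -1372603/175061216 ≈ -0.0078407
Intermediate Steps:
33/u + 1/(-3782*(-176)) = 33/(-4208) + 1/(-3782*(-176)) = 33*(-1/4208) - 1/3782*(-1/176) = -33/4208 + 1/665632 = -1372603/175061216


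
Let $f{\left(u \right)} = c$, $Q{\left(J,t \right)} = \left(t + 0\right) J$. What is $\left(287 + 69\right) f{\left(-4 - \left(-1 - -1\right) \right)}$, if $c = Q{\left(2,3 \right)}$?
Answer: $2136$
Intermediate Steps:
$Q{\left(J,t \right)} = J t$ ($Q{\left(J,t \right)} = t J = J t$)
$c = 6$ ($c = 2 \cdot 3 = 6$)
$f{\left(u \right)} = 6$
$\left(287 + 69\right) f{\left(-4 - \left(-1 - -1\right) \right)} = \left(287 + 69\right) 6 = 356 \cdot 6 = 2136$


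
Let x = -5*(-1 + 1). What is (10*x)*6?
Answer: 0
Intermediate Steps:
x = 0 (x = -5*0 = 0)
(10*x)*6 = (10*0)*6 = 0*6 = 0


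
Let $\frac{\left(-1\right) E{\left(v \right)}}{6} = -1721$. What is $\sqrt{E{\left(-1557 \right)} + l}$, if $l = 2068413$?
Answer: $3 \sqrt{230971} \approx 1441.8$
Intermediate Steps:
$E{\left(v \right)} = 10326$ ($E{\left(v \right)} = \left(-6\right) \left(-1721\right) = 10326$)
$\sqrt{E{\left(-1557 \right)} + l} = \sqrt{10326 + 2068413} = \sqrt{2078739} = 3 \sqrt{230971}$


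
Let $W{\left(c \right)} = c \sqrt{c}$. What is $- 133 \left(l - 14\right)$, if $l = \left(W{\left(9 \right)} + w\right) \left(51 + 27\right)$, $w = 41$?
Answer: $-703570$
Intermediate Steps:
$W{\left(c \right)} = c^{\frac{3}{2}}$
$l = 5304$ ($l = \left(9^{\frac{3}{2}} + 41\right) \left(51 + 27\right) = \left(27 + 41\right) 78 = 68 \cdot 78 = 5304$)
$- 133 \left(l - 14\right) = - 133 \left(5304 - 14\right) = \left(-133\right) 5290 = -703570$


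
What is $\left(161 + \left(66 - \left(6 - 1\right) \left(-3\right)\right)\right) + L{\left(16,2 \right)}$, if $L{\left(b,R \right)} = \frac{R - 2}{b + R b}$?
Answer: $242$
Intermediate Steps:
$L{\left(b,R \right)} = \frac{-2 + R}{b + R b}$
$\left(161 + \left(66 - \left(6 - 1\right) \left(-3\right)\right)\right) + L{\left(16,2 \right)} = \left(161 + \left(66 - \left(6 - 1\right) \left(-3\right)\right)\right) + \frac{-2 + 2}{16 \left(1 + 2\right)} = \left(161 + \left(66 - 5 \left(-3\right)\right)\right) + \frac{1}{16} \cdot \frac{1}{3} \cdot 0 = \left(161 + \left(66 - -15\right)\right) + \frac{1}{16} \cdot \frac{1}{3} \cdot 0 = \left(161 + \left(66 + 15\right)\right) + 0 = \left(161 + 81\right) + 0 = 242 + 0 = 242$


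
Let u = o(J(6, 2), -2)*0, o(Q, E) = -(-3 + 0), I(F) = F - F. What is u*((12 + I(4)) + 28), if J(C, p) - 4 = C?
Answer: 0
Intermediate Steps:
J(C, p) = 4 + C
I(F) = 0
o(Q, E) = 3 (o(Q, E) = -1*(-3) = 3)
u = 0 (u = 3*0 = 0)
u*((12 + I(4)) + 28) = 0*((12 + 0) + 28) = 0*(12 + 28) = 0*40 = 0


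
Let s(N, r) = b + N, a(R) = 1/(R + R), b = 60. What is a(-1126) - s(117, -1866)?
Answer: -398605/2252 ≈ -177.00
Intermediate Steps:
a(R) = 1/(2*R)
s(N, r) = 60 + N
a(-1126) - s(117, -1866) = (½)/(-1126) - (60 + 117) = (½)*(-1/1126) - 1*177 = -1/2252 - 177 = -398605/2252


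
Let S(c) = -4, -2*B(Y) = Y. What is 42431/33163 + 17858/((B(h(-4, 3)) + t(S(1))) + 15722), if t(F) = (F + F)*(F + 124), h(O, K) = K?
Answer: 2437055259/979004923 ≈ 2.4893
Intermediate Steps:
B(Y) = -Y/2
t(F) = 2*F*(124 + F) (t(F) = (2*F)*(124 + F) = 2*F*(124 + F))
42431/33163 + 17858/((B(h(-4, 3)) + t(S(1))) + 15722) = 42431/33163 + 17858/((-½*3 + 2*(-4)*(124 - 4)) + 15722) = 42431*(1/33163) + 17858/((-3/2 + 2*(-4)*120) + 15722) = 42431/33163 + 17858/((-3/2 - 960) + 15722) = 42431/33163 + 17858/(-1923/2 + 15722) = 42431/33163 + 17858/(29521/2) = 42431/33163 + 17858*(2/29521) = 42431/33163 + 35716/29521 = 2437055259/979004923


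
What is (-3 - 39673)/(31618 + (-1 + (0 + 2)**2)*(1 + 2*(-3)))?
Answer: -3052/2431 ≈ -1.2555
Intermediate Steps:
(-3 - 39673)/(31618 + (-1 + (0 + 2)**2)*(1 + 2*(-3))) = -39676/(31618 + (-1 + 2**2)*(1 - 6)) = -39676/(31618 + (-1 + 4)*(-5)) = -39676/(31618 + 3*(-5)) = -39676/(31618 - 15) = -39676/31603 = -39676*1/31603 = -3052/2431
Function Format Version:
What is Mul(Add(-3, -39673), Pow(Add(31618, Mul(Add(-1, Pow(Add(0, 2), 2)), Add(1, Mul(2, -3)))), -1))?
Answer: Rational(-3052, 2431) ≈ -1.2555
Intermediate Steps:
Mul(Add(-3, -39673), Pow(Add(31618, Mul(Add(-1, Pow(Add(0, 2), 2)), Add(1, Mul(2, -3)))), -1)) = Mul(-39676, Pow(Add(31618, Mul(Add(-1, Pow(2, 2)), Add(1, -6))), -1)) = Mul(-39676, Pow(Add(31618, Mul(Add(-1, 4), -5)), -1)) = Mul(-39676, Pow(Add(31618, Mul(3, -5)), -1)) = Mul(-39676, Pow(Add(31618, -15), -1)) = Mul(-39676, Pow(31603, -1)) = Mul(-39676, Rational(1, 31603)) = Rational(-3052, 2431)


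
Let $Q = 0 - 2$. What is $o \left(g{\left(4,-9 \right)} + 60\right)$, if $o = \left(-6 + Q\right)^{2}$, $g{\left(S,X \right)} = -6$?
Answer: $3456$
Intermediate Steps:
$Q = -2$ ($Q = 0 - 2 = -2$)
$o = 64$ ($o = \left(-6 - 2\right)^{2} = \left(-8\right)^{2} = 64$)
$o \left(g{\left(4,-9 \right)} + 60\right) = 64 \left(-6 + 60\right) = 64 \cdot 54 = 3456$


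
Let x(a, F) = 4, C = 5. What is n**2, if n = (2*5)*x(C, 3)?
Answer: 1600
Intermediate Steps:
n = 40 (n = (2*5)*4 = 10*4 = 40)
n**2 = 40**2 = 1600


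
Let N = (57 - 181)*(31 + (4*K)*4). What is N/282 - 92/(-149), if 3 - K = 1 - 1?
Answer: -716830/21009 ≈ -34.120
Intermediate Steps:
K = 3 (K = 3 - (1 - 1) = 3 - 1*0 = 3 + 0 = 3)
N = -9796 (N = (57 - 181)*(31 + (4*3)*4) = -124*(31 + 12*4) = -124*(31 + 48) = -124*79 = -9796)
N/282 - 92/(-149) = -9796/282 - 92/(-149) = -9796*1/282 - 92*(-1/149) = -4898/141 + 92/149 = -716830/21009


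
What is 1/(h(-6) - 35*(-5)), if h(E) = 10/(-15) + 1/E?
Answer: 6/1045 ≈ 0.0057416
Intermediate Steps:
h(E) = -⅔ + 1/E (h(E) = 10*(-1/15) + 1/E = -⅔ + 1/E)
1/(h(-6) - 35*(-5)) = 1/((-⅔ + 1/(-6)) - 35*(-5)) = 1/((-⅔ - ⅙) + 175) = 1/(-⅚ + 175) = 1/(1045/6) = 6/1045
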